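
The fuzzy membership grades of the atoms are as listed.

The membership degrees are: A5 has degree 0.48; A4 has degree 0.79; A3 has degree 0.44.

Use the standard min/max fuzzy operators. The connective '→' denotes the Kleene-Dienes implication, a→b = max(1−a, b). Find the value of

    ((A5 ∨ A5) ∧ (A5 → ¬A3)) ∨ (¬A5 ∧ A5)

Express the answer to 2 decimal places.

0.48

A5 ∨ A5 = max(a, b) on (0.48, 0.48) = 0.48
¬A3 = 1 − 0.44 = 0.56
A5 → ¬A3  [Kleene-Dienes: max(1−a, b)] with a=0.48, b=0.56 → 0.56
(A5 ∨ A5) ∧ (A5 → ¬A3) = min(a, b) on (0.48, 0.56) = 0.48
¬A5 = 1 − 0.48 = 0.52
¬A5 ∧ A5 = min(a, b) on (0.52, 0.48) = 0.48
((A5 ∨ A5) ∧ (A5 → ¬A3)) ∨ (¬A5 ∧ A5) = max(a, b) on (0.48, 0.48) = 0.48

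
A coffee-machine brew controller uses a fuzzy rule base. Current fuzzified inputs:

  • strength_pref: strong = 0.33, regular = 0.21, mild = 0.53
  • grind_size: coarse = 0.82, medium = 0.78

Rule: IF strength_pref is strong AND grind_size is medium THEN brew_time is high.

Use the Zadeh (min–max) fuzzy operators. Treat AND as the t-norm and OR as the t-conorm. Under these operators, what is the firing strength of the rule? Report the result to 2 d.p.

0.33

firing strength: strong=0.33, medium=0.78; AND[min(a, b)] → w = 0.33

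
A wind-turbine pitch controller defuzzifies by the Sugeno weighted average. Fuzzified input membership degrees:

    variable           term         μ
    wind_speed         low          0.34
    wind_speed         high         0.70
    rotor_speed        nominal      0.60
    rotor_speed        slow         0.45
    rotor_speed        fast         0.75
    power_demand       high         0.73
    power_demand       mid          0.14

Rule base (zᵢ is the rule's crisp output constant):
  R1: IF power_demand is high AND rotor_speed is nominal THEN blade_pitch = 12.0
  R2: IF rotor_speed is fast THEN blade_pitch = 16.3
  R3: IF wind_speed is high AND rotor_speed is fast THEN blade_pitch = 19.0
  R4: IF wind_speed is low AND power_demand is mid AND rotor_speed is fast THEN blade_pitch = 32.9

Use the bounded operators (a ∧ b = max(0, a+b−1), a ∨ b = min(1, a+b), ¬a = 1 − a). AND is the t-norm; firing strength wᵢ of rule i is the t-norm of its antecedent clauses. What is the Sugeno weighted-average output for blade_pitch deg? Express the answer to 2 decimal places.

16.17

R1 (z=12.0): high=0.73, nominal=0.60; AND[max(0, a+b−1)] → w = 0.33
R2 (z=16.3): fast=0.75 → w = 0.75
R3 (z=19.0): high=0.70, fast=0.75; AND[max(0, a+b−1)] → w = 0.45
R4 (z=32.9): low=0.34, mid=0.14, fast=0.75; AND[max(0, a+b−1)] → w = 0.00
Weighted average = (0.33·12.0 + 0.75·16.3 + 0.45·19.0 + 0.00·32.9) / (0.33 + 0.75 + 0.45 + 0.00)
  = 24.7350 / 1.5300 = 16.17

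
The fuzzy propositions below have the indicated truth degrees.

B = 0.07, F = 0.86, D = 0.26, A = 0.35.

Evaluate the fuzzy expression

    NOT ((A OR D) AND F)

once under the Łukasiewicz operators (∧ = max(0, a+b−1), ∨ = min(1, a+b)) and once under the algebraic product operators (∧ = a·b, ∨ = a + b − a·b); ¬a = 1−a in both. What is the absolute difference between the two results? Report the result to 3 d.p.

Under Łukasiewicz:
  A OR D = min(1, a+b) on (0.35, 0.26) = 0.61
  (A OR D) AND F = max(0, a+b−1) on (0.61, 0.86) = 0.47
  NOT ((A OR D) AND F) = 1 − 0.47 = 0.53
  → value = 0.5300
Under algebraic product:
  A OR D = a + b − a·b on (0.3500, 0.2600) = 0.5190
  (A OR D) AND F = a·b on (0.5190, 0.8600) = 0.4463
  NOT ((A OR D) AND F) = 1 − 0.4463 = 0.5537
  → value = 0.5537
|0.5300 − 0.5537| = 0.024

0.024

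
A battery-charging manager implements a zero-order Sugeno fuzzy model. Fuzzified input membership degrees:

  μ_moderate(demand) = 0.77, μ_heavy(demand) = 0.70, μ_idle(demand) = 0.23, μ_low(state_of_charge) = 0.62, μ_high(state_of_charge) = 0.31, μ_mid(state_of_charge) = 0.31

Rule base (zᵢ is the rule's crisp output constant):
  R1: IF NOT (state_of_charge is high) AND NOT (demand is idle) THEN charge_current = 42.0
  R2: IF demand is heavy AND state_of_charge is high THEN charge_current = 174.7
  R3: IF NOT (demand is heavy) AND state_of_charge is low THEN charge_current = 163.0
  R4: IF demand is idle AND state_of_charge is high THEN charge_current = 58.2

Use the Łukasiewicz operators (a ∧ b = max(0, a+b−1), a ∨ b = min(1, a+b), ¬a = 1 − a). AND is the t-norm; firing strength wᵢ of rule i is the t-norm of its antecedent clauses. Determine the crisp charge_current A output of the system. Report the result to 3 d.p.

44.823

R1 (z=42.0): ¬high=1−0.31=0.69, ¬idle=1−0.23=0.77; AND[max(0, a+b−1)] → w = 0.46
R2 (z=174.7): heavy=0.70, high=0.31; AND[max(0, a+b−1)] → w = 0.01
R3 (z=163.0): ¬heavy=1−0.70=0.30, low=0.62; AND[max(0, a+b−1)] → w = 0.00
R4 (z=58.2): idle=0.23, high=0.31; AND[max(0, a+b−1)] → w = 0.00
Weighted average = (0.46·42.0 + 0.01·174.7 + 0.00·163.0 + 0.00·58.2) / (0.46 + 0.01 + 0.00 + 0.00)
  = 21.0670 / 0.4700 = 44.823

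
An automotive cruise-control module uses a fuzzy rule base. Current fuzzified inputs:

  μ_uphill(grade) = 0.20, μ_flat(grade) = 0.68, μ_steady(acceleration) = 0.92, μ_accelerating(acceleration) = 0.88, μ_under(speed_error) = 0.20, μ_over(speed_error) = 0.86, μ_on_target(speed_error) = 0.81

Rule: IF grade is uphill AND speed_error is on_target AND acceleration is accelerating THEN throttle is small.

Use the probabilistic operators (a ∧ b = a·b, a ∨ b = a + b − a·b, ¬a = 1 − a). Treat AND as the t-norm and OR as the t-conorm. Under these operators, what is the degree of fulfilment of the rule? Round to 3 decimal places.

firing strength: uphill=0.20, on_target=0.81, accelerating=0.88; AND[a·b] → w = 0.1426

0.143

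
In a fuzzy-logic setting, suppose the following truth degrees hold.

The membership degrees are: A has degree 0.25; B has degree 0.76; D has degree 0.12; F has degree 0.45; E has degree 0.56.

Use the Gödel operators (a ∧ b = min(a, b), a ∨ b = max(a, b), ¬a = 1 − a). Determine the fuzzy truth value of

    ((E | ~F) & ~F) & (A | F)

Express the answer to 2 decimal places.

~F = 1 − 0.45 = 0.55
E | ~F = max(a, b) on (0.56, 0.55) = 0.56
~F = 1 − 0.45 = 0.55
(E | ~F) & ~F = min(a, b) on (0.56, 0.55) = 0.55
A | F = max(a, b) on (0.25, 0.45) = 0.45
((E | ~F) & ~F) & (A | F) = min(a, b) on (0.55, 0.45) = 0.45

0.45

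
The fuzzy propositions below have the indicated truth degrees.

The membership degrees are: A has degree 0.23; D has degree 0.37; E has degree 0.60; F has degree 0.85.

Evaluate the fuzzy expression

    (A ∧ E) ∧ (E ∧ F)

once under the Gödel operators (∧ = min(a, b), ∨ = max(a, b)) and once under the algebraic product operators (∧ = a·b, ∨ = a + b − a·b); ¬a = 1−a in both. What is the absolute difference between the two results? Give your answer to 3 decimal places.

Under Gödel:
  A ∧ E = min(a, b) on (0.23, 0.60) = 0.23
  E ∧ F = min(a, b) on (0.60, 0.85) = 0.60
  (A ∧ E) ∧ (E ∧ F) = min(a, b) on (0.23, 0.60) = 0.23
  → value = 0.2300
Under algebraic product:
  A ∧ E = a·b on (0.2300, 0.6000) = 0.1380
  E ∧ F = a·b on (0.6000, 0.8500) = 0.5100
  (A ∧ E) ∧ (E ∧ F) = a·b on (0.1380, 0.5100) = 0.0704
  → value = 0.0704
|0.2300 − 0.0704| = 0.160

0.160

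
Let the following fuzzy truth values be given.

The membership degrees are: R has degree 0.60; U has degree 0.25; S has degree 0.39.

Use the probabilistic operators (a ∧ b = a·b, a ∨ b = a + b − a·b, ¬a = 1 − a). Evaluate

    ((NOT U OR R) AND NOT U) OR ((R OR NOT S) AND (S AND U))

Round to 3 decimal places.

0.702

NOT U = 1 − 0.2500 = 0.7500
NOT U OR R = a + b − a·b on (0.7500, 0.6000) = 0.9000
NOT U = 1 − 0.2500 = 0.7500
(NOT U OR R) AND NOT U = a·b on (0.9000, 0.7500) = 0.6750
NOT S = 1 − 0.3900 = 0.6100
R OR NOT S = a + b − a·b on (0.6000, 0.6100) = 0.8440
S AND U = a·b on (0.3900, 0.2500) = 0.0975
(R OR NOT S) AND (S AND U) = a·b on (0.8440, 0.0975) = 0.0823
((NOT U OR R) AND NOT U) OR ((R OR NOT S) AND (S AND U)) = a + b − a·b on (0.6750, 0.0823) = 0.7017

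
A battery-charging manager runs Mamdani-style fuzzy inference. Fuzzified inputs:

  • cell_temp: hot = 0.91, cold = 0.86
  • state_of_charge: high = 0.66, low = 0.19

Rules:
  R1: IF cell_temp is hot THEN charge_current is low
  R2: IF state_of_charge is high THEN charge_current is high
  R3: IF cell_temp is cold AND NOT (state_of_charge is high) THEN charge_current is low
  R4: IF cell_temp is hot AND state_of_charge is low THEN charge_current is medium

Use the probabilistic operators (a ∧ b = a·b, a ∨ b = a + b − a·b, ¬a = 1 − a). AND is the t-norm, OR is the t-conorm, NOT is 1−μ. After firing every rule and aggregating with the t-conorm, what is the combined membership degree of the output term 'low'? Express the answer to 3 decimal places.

R1: hot=0.91 → w = 0.9100
R2: high=0.66 → w = 0.6600
R3: cold=0.86, ¬high=1−0.66=0.34; AND[a·b] → w = 0.2924
R4: hot=0.91, low=0.19; AND[a·b] → w = 0.1729
Rules with consequent 'low': {R1, R3} → strengths 0.9100, 0.2924
Aggregate via t-conorm [a + b − a·b]: 0.9363

0.936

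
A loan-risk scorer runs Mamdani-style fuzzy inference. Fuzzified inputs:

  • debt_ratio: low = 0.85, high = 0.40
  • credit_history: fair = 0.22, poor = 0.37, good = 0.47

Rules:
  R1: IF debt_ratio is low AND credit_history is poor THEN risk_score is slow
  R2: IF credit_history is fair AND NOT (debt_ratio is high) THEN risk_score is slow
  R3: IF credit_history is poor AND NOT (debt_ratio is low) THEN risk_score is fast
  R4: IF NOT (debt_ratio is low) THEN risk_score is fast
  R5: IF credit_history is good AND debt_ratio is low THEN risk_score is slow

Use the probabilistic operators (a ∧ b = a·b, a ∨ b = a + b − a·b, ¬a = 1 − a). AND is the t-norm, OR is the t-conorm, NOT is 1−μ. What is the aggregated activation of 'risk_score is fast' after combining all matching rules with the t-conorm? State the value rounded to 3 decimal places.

0.197

R1: low=0.85, poor=0.37; AND[a·b] → w = 0.3145
R2: fair=0.22, ¬high=1−0.40=0.60; AND[a·b] → w = 0.1320
R3: poor=0.37, ¬low=1−0.85=0.15; AND[a·b] → w = 0.0555
R4: ¬low=1−0.85=0.15 → w = 0.1500
R5: good=0.47, low=0.85; AND[a·b] → w = 0.3995
Rules with consequent 'fast': {R3, R4} → strengths 0.0555, 0.1500
Aggregate via t-conorm [a + b − a·b]: 0.1972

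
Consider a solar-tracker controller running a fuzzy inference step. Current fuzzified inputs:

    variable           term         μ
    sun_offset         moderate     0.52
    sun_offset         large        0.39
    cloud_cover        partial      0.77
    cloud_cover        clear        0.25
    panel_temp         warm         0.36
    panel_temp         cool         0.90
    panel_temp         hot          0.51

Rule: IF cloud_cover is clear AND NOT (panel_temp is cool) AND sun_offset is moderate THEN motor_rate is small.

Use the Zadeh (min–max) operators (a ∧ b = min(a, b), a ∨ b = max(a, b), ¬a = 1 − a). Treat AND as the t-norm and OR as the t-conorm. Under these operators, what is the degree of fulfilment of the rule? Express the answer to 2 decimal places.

0.10

firing strength: clear=0.25, ¬cool=1−0.90=0.10, moderate=0.52; AND[min(a, b)] → w = 0.10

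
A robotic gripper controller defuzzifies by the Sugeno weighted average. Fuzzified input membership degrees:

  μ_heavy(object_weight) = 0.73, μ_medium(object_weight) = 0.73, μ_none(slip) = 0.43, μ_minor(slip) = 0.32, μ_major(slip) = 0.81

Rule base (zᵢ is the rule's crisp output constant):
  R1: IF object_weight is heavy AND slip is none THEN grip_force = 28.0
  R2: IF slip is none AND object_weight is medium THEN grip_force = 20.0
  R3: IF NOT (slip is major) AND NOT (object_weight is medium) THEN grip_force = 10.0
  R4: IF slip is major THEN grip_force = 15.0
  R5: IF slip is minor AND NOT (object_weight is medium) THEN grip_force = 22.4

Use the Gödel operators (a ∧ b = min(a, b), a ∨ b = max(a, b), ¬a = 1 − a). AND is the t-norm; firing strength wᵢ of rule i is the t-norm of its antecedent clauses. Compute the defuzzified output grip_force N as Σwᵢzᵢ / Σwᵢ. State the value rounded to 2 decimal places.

19.13

R1 (z=28.0): heavy=0.73, none=0.43; AND[min(a, b)] → w = 0.43
R2 (z=20.0): none=0.43, medium=0.73; AND[min(a, b)] → w = 0.43
R3 (z=10.0): ¬major=1−0.81=0.19, ¬medium=1−0.73=0.27; AND[min(a, b)] → w = 0.19
R4 (z=15.0): major=0.81 → w = 0.81
R5 (z=22.4): minor=0.32, ¬medium=1−0.73=0.27; AND[min(a, b)] → w = 0.27
Weighted average = (0.43·28.0 + 0.43·20.0 + 0.19·10.0 + 0.81·15.0 + 0.27·22.4) / (0.43 + 0.43 + 0.19 + 0.81 + 0.27)
  = 40.7380 / 2.1300 = 19.13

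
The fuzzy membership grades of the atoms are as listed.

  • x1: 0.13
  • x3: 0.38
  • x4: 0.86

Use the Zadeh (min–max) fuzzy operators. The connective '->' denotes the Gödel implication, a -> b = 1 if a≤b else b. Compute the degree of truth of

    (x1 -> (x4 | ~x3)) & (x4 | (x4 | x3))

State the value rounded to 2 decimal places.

0.86

~x3 = 1 − 0.38 = 0.62
x4 | ~x3 = max(a, b) on (0.86, 0.62) = 0.86
x1 -> (x4 | ~x3)  [Gödel: 1 if a≤b else b] with a=0.13, b=0.86 → 1.00
x4 | x3 = max(a, b) on (0.86, 0.38) = 0.86
x4 | (x4 | x3) = max(a, b) on (0.86, 0.86) = 0.86
(x1 -> (x4 | ~x3)) & (x4 | (x4 | x3)) = min(a, b) on (1.00, 0.86) = 0.86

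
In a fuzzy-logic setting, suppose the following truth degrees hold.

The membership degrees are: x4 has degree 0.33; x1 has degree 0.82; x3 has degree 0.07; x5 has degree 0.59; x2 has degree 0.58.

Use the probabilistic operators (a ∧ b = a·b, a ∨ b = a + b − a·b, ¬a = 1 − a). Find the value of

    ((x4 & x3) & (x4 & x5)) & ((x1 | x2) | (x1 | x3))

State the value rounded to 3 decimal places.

0.004

x4 & x3 = a·b on (0.3300, 0.0700) = 0.0231
x4 & x5 = a·b on (0.3300, 0.5900) = 0.1947
(x4 & x3) & (x4 & x5) = a·b on (0.0231, 0.1947) = 0.0045
x1 | x2 = a + b − a·b on (0.8200, 0.5800) = 0.9244
x1 | x3 = a + b − a·b on (0.8200, 0.0700) = 0.8326
(x1 | x2) | (x1 | x3) = a + b − a·b on (0.9244, 0.8326) = 0.9873
((x4 & x3) & (x4 & x5)) & ((x1 | x2) | (x1 | x3)) = a·b on (0.0045, 0.9873) = 0.0044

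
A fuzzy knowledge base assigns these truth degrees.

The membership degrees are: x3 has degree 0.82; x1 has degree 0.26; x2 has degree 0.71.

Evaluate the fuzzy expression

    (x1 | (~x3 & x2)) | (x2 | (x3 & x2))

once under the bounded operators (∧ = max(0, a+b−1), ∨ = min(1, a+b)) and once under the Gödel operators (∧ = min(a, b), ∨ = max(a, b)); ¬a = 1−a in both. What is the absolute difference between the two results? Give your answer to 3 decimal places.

Under bounded:
  ~x3 = 1 − 0.82 = 0.18
  ~x3 & x2 = max(0, a+b−1) on (0.18, 0.71) = 0.00
  x1 | (~x3 & x2) = min(1, a+b) on (0.26, 0.00) = 0.26
  x3 & x2 = max(0, a+b−1) on (0.82, 0.71) = 0.53
  x2 | (x3 & x2) = min(1, a+b) on (0.71, 0.53) = 1.00
  (x1 | (~x3 & x2)) | (x2 | (x3 & x2)) = min(1, a+b) on (0.26, 1.00) = 1.00
  → value = 1.0000
Under Gödel:
  ~x3 = 1 − 0.82 = 0.18
  ~x3 & x2 = min(a, b) on (0.18, 0.71) = 0.18
  x1 | (~x3 & x2) = max(a, b) on (0.26, 0.18) = 0.26
  x3 & x2 = min(a, b) on (0.82, 0.71) = 0.71
  x2 | (x3 & x2) = max(a, b) on (0.71, 0.71) = 0.71
  (x1 | (~x3 & x2)) | (x2 | (x3 & x2)) = max(a, b) on (0.26, 0.71) = 0.71
  → value = 0.7100
|1.0000 − 0.7100| = 0.290

0.290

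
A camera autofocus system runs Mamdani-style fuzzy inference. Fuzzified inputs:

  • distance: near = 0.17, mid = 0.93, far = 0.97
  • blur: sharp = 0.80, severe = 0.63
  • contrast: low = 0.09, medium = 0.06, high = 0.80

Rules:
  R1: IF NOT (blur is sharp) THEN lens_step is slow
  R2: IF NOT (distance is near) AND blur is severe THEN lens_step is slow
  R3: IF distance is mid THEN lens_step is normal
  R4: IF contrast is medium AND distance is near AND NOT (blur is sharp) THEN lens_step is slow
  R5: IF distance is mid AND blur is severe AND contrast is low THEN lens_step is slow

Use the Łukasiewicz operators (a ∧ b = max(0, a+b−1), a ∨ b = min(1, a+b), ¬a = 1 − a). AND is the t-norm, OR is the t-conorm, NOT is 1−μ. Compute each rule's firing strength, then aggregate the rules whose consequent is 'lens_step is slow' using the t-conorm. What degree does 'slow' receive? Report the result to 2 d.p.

0.66

R1: ¬sharp=1−0.80=0.20 → w = 0.20
R2: ¬near=1−0.17=0.83, severe=0.63; AND[max(0, a+b−1)] → w = 0.46
R3: mid=0.93 → w = 0.93
R4: medium=0.06, near=0.17, ¬sharp=1−0.80=0.20; AND[max(0, a+b−1)] → w = 0.00
R5: mid=0.93, severe=0.63, low=0.09; AND[max(0, a+b−1)] → w = 0.00
Rules with consequent 'slow': {R1, R2, R4, R5} → strengths 0.20, 0.46, 0.00, 0.00
Aggregate via t-conorm [min(1, a+b)]: 0.66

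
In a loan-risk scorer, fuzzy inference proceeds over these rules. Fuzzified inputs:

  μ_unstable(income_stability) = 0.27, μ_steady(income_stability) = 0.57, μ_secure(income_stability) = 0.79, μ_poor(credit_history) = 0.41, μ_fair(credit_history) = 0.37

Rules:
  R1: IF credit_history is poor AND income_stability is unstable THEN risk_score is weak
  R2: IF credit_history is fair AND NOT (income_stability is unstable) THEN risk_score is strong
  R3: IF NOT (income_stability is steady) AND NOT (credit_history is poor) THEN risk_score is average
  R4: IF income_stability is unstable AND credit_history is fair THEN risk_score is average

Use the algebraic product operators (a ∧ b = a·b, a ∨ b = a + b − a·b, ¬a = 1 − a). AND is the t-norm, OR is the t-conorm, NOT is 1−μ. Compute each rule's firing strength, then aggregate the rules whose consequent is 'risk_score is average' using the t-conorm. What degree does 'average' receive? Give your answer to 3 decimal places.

R1: poor=0.41, unstable=0.27; AND[a·b] → w = 0.1107
R2: fair=0.37, ¬unstable=1−0.27=0.73; AND[a·b] → w = 0.2701
R3: ¬steady=1−0.57=0.43, ¬poor=1−0.41=0.59; AND[a·b] → w = 0.2537
R4: unstable=0.27, fair=0.37; AND[a·b] → w = 0.0999
Rules with consequent 'average': {R3, R4} → strengths 0.2537, 0.0999
Aggregate via t-conorm [a + b − a·b]: 0.3283

0.328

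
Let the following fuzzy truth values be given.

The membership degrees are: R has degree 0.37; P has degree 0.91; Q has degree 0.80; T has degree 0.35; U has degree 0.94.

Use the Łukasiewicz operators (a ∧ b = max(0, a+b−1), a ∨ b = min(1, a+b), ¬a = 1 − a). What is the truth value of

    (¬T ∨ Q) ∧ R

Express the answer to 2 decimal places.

¬T = 1 − 0.35 = 0.65
¬T ∨ Q = min(1, a+b) on (0.65, 0.80) = 1.00
(¬T ∨ Q) ∧ R = max(0, a+b−1) on (1.00, 0.37) = 0.37

0.37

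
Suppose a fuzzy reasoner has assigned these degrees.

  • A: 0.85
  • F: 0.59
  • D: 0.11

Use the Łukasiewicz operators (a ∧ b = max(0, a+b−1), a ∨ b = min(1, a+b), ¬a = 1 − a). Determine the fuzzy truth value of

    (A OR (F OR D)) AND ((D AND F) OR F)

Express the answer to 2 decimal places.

F OR D = min(1, a+b) on (0.59, 0.11) = 0.70
A OR (F OR D) = min(1, a+b) on (0.85, 0.70) = 1.00
D AND F = max(0, a+b−1) on (0.11, 0.59) = 0.00
(D AND F) OR F = min(1, a+b) on (0.00, 0.59) = 0.59
(A OR (F OR D)) AND ((D AND F) OR F) = max(0, a+b−1) on (1.00, 0.59) = 0.59

0.59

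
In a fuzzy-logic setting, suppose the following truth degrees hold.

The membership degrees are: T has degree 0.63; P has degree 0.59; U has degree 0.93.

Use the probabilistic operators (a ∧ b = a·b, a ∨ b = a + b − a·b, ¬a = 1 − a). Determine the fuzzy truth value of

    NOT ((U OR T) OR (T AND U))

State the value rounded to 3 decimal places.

0.011

U OR T = a + b − a·b on (0.9300, 0.6300) = 0.9741
T AND U = a·b on (0.6300, 0.9300) = 0.5859
(U OR T) OR (T AND U) = a + b − a·b on (0.9741, 0.5859) = 0.9893
NOT ((U OR T) OR (T AND U)) = 1 − 0.9893 = 0.0107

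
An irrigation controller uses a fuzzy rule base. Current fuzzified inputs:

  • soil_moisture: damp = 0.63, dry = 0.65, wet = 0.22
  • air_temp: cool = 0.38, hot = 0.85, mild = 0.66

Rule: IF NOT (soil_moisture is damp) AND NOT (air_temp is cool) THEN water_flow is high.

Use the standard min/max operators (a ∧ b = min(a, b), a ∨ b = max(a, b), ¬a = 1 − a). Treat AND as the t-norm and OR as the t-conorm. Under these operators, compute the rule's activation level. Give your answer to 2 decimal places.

firing strength: ¬damp=1−0.63=0.37, ¬cool=1−0.38=0.62; AND[min(a, b)] → w = 0.37

0.37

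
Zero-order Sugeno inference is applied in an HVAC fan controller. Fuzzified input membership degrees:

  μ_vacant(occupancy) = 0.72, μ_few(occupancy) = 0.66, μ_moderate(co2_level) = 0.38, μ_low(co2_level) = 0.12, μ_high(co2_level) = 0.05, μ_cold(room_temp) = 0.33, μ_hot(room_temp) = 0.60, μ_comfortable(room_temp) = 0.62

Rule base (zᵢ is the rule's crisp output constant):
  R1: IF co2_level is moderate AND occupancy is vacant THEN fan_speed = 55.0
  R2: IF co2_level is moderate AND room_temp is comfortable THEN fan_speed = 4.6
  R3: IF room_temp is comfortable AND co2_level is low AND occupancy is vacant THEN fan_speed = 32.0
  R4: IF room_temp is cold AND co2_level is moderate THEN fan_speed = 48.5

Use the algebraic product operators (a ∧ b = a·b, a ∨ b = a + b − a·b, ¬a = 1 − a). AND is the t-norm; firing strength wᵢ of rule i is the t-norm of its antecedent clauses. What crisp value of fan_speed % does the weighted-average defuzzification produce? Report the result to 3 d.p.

34.770

R1 (z=55.0): moderate=0.38, vacant=0.72; AND[a·b] → w = 0.2736
R2 (z=4.6): moderate=0.38, comfortable=0.62; AND[a·b] → w = 0.2356
R3 (z=32.0): comfortable=0.62, low=0.12, vacant=0.72; AND[a·b] → w = 0.0536
R4 (z=48.5): cold=0.33, moderate=0.38; AND[a·b] → w = 0.1254
Weighted average = (0.2736·55.0 + 0.2356·4.6 + 0.0536·32.0 + 0.1254·48.5) / (0.2736 + 0.2356 + 0.0536 + 0.1254)
  = 23.9278 / 0.6882 = 34.770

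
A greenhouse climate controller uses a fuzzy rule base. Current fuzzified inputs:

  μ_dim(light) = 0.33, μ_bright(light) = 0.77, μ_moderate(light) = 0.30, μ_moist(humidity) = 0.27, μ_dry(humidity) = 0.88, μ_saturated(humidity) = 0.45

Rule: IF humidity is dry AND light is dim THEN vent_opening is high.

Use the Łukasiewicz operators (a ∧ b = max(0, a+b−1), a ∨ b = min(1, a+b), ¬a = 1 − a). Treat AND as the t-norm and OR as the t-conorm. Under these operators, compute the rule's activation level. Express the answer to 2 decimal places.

firing strength: dry=0.88, dim=0.33; AND[max(0, a+b−1)] → w = 0.21

0.21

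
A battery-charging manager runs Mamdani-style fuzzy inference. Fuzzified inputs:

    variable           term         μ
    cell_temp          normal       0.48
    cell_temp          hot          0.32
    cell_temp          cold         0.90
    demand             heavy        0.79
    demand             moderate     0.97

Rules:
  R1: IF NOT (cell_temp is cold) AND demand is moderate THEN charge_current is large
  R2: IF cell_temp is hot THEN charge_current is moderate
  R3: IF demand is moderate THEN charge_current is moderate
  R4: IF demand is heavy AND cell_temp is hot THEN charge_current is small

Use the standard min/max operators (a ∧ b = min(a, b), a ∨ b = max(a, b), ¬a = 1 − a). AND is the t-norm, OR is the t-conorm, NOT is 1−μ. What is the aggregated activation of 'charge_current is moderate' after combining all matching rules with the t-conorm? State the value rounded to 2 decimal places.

0.97

R1: ¬cold=1−0.90=0.10, moderate=0.97; AND[min(a, b)] → w = 0.10
R2: hot=0.32 → w = 0.32
R3: moderate=0.97 → w = 0.97
R4: heavy=0.79, hot=0.32; AND[min(a, b)] → w = 0.32
Rules with consequent 'moderate': {R2, R3} → strengths 0.32, 0.97
Aggregate via t-conorm [max(a, b)]: 0.97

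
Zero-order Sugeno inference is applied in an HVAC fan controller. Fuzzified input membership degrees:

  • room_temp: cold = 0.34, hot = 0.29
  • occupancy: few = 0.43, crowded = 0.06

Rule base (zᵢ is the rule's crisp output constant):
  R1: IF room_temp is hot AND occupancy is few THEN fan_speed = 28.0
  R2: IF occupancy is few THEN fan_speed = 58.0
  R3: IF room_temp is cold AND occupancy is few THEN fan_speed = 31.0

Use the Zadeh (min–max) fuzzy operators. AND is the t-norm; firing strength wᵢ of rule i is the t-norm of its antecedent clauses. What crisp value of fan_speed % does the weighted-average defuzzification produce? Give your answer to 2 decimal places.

41.13

R1 (z=28.0): hot=0.29, few=0.43; AND[min(a, b)] → w = 0.29
R2 (z=58.0): few=0.43 → w = 0.43
R3 (z=31.0): cold=0.34, few=0.43; AND[min(a, b)] → w = 0.34
Weighted average = (0.29·28.0 + 0.43·58.0 + 0.34·31.0) / (0.29 + 0.43 + 0.34)
  = 43.6000 / 1.0600 = 41.13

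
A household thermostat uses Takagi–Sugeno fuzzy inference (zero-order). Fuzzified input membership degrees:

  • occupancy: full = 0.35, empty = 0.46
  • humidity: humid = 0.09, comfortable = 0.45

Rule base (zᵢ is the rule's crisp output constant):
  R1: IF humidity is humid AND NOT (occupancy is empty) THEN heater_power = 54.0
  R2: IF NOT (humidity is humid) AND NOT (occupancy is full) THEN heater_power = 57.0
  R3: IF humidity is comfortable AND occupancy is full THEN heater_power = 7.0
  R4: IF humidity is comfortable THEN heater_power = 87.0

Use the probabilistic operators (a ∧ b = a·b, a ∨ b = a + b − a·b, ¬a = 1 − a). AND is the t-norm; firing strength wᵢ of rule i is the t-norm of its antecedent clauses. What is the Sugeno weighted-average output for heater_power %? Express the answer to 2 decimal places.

R1 (z=54.0): humid=0.09, ¬empty=1−0.46=0.54; AND[a·b] → w = 0.0486
R2 (z=57.0): ¬humid=1−0.09=0.91, ¬full=1−0.35=0.65; AND[a·b] → w = 0.5915
R3 (z=7.0): comfortable=0.45, full=0.35; AND[a·b] → w = 0.1575
R4 (z=87.0): comfortable=0.45 → w = 0.4500
Weighted average = (0.0486·54.0 + 0.5915·57.0 + 0.1575·7.0 + 0.4500·87.0) / (0.0486 + 0.5915 + 0.1575 + 0.4500)
  = 76.5924 / 1.2476 = 61.39

61.39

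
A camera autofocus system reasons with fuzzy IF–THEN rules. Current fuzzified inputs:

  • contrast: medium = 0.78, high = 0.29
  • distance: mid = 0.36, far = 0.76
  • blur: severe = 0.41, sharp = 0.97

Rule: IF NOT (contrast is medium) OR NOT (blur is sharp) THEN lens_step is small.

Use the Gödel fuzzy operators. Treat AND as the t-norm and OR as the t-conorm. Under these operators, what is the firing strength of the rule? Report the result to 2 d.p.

0.22

firing strength: ¬medium=1−0.78=0.22, ¬sharp=1−0.97=0.03; OR[max(a, b)] → w = 0.22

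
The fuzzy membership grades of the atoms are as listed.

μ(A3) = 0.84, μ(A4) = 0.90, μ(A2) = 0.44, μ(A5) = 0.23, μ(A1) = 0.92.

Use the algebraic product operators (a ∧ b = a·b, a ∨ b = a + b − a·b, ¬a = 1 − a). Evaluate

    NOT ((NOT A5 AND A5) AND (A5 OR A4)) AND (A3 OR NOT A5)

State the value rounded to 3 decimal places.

NOT A5 = 1 − 0.2300 = 0.7700
NOT A5 AND A5 = a·b on (0.7700, 0.2300) = 0.1771
A5 OR A4 = a + b − a·b on (0.2300, 0.9000) = 0.9230
(NOT A5 AND A5) AND (A5 OR A4) = a·b on (0.1771, 0.9230) = 0.1635
NOT ((NOT A5 AND A5) AND (A5 OR A4)) = 1 − 0.1635 = 0.8365
NOT A5 = 1 − 0.2300 = 0.7700
A3 OR NOT A5 = a + b − a·b on (0.8400, 0.7700) = 0.9632
NOT ((NOT A5 AND A5) AND (A5 OR A4)) AND (A3 OR NOT A5) = a·b on (0.8365, 0.9632) = 0.8058

0.806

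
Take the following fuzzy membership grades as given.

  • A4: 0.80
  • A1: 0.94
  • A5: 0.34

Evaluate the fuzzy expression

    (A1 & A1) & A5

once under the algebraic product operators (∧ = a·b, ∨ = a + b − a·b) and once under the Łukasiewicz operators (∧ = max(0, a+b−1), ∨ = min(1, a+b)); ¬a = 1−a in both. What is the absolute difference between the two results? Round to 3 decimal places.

Under algebraic product:
  A1 & A1 = a·b on (0.9400, 0.9400) = 0.8836
  (A1 & A1) & A5 = a·b on (0.8836, 0.3400) = 0.3004
  → value = 0.3004
Under Łukasiewicz:
  A1 & A1 = max(0, a+b−1) on (0.94, 0.94) = 0.88
  (A1 & A1) & A5 = max(0, a+b−1) on (0.88, 0.34) = 0.22
  → value = 0.2200
|0.3004 − 0.2200| = 0.080

0.080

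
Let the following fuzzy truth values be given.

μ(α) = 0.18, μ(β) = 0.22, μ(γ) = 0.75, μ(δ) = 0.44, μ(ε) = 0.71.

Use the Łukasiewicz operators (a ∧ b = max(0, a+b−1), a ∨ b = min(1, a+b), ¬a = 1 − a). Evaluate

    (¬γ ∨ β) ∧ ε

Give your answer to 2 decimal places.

0.18

¬γ = 1 − 0.75 = 0.25
¬γ ∨ β = min(1, a+b) on (0.25, 0.22) = 0.47
(¬γ ∨ β) ∧ ε = max(0, a+b−1) on (0.47, 0.71) = 0.18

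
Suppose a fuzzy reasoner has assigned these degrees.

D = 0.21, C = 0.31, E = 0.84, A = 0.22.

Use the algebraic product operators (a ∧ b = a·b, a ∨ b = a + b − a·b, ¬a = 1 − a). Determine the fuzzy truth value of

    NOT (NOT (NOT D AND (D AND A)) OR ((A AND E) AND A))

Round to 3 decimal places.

0.035

NOT D = 1 − 0.2100 = 0.7900
D AND A = a·b on (0.2100, 0.2200) = 0.0462
NOT D AND (D AND A) = a·b on (0.7900, 0.0462) = 0.0365
NOT (NOT D AND (D AND A)) = 1 − 0.0365 = 0.9635
A AND E = a·b on (0.2200, 0.8400) = 0.1848
(A AND E) AND A = a·b on (0.1848, 0.2200) = 0.0407
NOT (NOT D AND (D AND A)) OR ((A AND E) AND A) = a + b − a·b on (0.9635, 0.0407) = 0.9650
NOT (NOT (NOT D AND (D AND A)) OR ((A AND E) AND A)) = 1 − 0.9650 = 0.0350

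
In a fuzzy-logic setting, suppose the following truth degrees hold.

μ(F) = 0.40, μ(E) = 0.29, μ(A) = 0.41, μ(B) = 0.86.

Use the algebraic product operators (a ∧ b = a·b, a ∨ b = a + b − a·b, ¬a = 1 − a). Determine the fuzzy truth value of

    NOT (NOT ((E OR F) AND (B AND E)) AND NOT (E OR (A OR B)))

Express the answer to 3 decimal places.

E OR F = a + b − a·b on (0.2900, 0.4000) = 0.5740
B AND E = a·b on (0.8600, 0.2900) = 0.2494
(E OR F) AND (B AND E) = a·b on (0.5740, 0.2494) = 0.1432
NOT ((E OR F) AND (B AND E)) = 1 − 0.1432 = 0.8568
A OR B = a + b − a·b on (0.4100, 0.8600) = 0.9174
E OR (A OR B) = a + b − a·b on (0.2900, 0.9174) = 0.9414
NOT (E OR (A OR B)) = 1 − 0.9414 = 0.0586
NOT ((E OR F) AND (B AND E)) AND NOT (E OR (A OR B)) = a·b on (0.8568, 0.0586) = 0.0503
NOT (NOT ((E OR F) AND (B AND E)) AND NOT (E OR (A OR B))) = 1 − 0.0503 = 0.9497

0.950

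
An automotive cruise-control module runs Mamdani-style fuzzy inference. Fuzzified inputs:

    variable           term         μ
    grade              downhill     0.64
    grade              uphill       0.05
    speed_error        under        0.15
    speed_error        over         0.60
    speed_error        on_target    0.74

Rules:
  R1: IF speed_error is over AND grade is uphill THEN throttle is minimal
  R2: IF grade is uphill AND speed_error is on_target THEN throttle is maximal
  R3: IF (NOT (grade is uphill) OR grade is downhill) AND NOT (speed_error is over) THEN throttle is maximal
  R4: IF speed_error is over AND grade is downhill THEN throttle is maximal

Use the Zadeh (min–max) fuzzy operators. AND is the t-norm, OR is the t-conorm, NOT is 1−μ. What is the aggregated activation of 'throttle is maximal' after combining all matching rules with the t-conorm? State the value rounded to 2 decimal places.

R1: over=0.60, uphill=0.05; AND[min(a, b)] → w = 0.05
R2: uphill=0.05, on_target=0.74; AND[min(a, b)] → w = 0.05
R3: (¬uphill=1−0.05=0.95 OR downhill=0.64) = 0.95; AND[min(a, b)] with ¬over=1−0.60=0.40 → w = 0.40
R4: over=0.60, downhill=0.64; AND[min(a, b)] → w = 0.60
Rules with consequent 'maximal': {R2, R3, R4} → strengths 0.05, 0.40, 0.60
Aggregate via t-conorm [max(a, b)]: 0.60

0.60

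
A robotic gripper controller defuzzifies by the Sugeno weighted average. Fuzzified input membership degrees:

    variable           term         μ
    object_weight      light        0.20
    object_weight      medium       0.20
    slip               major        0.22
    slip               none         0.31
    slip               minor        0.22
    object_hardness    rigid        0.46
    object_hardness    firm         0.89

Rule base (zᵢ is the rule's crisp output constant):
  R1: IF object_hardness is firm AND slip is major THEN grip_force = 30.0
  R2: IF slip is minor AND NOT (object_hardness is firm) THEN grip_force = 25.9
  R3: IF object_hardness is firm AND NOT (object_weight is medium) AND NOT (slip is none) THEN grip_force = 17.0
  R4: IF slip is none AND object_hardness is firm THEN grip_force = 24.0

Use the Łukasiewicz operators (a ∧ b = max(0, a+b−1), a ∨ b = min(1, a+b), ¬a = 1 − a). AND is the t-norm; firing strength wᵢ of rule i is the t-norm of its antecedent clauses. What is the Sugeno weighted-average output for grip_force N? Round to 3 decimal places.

R1 (z=30.0): firm=0.89, major=0.22; AND[max(0, a+b−1)] → w = 0.11
R2 (z=25.9): minor=0.22, ¬firm=1−0.89=0.11; AND[max(0, a+b−1)] → w = 0.00
R3 (z=17.0): firm=0.89, ¬medium=1−0.20=0.80, ¬none=1−0.31=0.69; AND[max(0, a+b−1)] → w = 0.38
R4 (z=24.0): none=0.31, firm=0.89; AND[max(0, a+b−1)] → w = 0.20
Weighted average = (0.11·30.0 + 0.00·25.9 + 0.38·17.0 + 0.20·24.0) / (0.11 + 0.00 + 0.38 + 0.20)
  = 14.5600 / 0.6900 = 21.101

21.101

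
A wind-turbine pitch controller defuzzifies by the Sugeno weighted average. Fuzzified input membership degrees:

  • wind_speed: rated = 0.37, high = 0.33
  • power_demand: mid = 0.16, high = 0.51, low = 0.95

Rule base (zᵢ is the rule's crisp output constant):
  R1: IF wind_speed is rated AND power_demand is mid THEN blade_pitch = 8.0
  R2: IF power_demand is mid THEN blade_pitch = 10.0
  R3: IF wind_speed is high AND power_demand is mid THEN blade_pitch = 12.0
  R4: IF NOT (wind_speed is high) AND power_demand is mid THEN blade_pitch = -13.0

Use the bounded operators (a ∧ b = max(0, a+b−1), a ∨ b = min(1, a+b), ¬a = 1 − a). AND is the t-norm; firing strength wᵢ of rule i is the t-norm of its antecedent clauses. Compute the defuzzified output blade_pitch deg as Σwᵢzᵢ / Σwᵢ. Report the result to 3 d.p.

R1 (z=8.0): rated=0.37, mid=0.16; AND[max(0, a+b−1)] → w = 0.00
R2 (z=10.0): mid=0.16 → w = 0.16
R3 (z=12.0): high=0.33, mid=0.16; AND[max(0, a+b−1)] → w = 0.00
R4 (z=-13.0): ¬high=1−0.33=0.67, mid=0.16; AND[max(0, a+b−1)] → w = 0.00
Weighted average = (0.00·8.0 + 0.16·10.0 + 0.00·12.0 + 0.00·-13.0) / (0.00 + 0.16 + 0.00 + 0.00)
  = 1.6000 / 0.1600 = 10.000

10.000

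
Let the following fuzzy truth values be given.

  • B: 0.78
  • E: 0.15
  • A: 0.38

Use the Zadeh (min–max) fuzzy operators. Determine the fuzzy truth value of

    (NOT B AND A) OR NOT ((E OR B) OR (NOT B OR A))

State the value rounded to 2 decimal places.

NOT B = 1 − 0.78 = 0.22
NOT B AND A = min(a, b) on (0.22, 0.38) = 0.22
E OR B = max(a, b) on (0.15, 0.78) = 0.78
NOT B = 1 − 0.78 = 0.22
NOT B OR A = max(a, b) on (0.22, 0.38) = 0.38
(E OR B) OR (NOT B OR A) = max(a, b) on (0.78, 0.38) = 0.78
NOT ((E OR B) OR (NOT B OR A)) = 1 − 0.78 = 0.22
(NOT B AND A) OR NOT ((E OR B) OR (NOT B OR A)) = max(a, b) on (0.22, 0.22) = 0.22

0.22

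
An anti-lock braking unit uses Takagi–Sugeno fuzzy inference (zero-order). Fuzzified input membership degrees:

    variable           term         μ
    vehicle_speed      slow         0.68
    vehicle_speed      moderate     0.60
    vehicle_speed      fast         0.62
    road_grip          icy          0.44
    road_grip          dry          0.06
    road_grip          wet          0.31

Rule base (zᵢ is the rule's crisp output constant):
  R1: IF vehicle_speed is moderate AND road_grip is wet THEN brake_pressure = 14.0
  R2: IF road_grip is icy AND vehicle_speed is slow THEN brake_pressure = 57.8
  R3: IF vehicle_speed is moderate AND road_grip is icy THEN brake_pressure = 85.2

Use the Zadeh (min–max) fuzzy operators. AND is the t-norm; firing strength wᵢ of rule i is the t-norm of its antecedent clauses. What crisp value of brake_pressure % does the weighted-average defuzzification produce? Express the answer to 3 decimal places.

R1 (z=14.0): moderate=0.60, wet=0.31; AND[min(a, b)] → w = 0.31
R2 (z=57.8): icy=0.44, slow=0.68; AND[min(a, b)] → w = 0.44
R3 (z=85.2): moderate=0.60, icy=0.44; AND[min(a, b)] → w = 0.44
Weighted average = (0.31·14.0 + 0.44·57.8 + 0.44·85.2) / (0.31 + 0.44 + 0.44)
  = 67.2600 / 1.1900 = 56.521

56.521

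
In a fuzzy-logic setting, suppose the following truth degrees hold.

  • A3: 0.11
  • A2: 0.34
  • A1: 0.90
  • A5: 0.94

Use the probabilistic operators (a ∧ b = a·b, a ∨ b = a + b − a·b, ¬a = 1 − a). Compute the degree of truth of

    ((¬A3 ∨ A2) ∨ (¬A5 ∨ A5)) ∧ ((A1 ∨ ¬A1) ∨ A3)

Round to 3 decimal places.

0.916

¬A3 = 1 − 0.1100 = 0.8900
¬A3 ∨ A2 = a + b − a·b on (0.8900, 0.3400) = 0.9274
¬A5 = 1 − 0.9400 = 0.0600
¬A5 ∨ A5 = a + b − a·b on (0.0600, 0.9400) = 0.9436
(¬A3 ∨ A2) ∨ (¬A5 ∨ A5) = a + b − a·b on (0.9274, 0.9436) = 0.9959
¬A1 = 1 − 0.9000 = 0.1000
A1 ∨ ¬A1 = a + b − a·b on (0.9000, 0.1000) = 0.9100
(A1 ∨ ¬A1) ∨ A3 = a + b − a·b on (0.9100, 0.1100) = 0.9199
((¬A3 ∨ A2) ∨ (¬A5 ∨ A5)) ∧ ((A1 ∨ ¬A1) ∨ A3) = a·b on (0.9959, 0.9199) = 0.9161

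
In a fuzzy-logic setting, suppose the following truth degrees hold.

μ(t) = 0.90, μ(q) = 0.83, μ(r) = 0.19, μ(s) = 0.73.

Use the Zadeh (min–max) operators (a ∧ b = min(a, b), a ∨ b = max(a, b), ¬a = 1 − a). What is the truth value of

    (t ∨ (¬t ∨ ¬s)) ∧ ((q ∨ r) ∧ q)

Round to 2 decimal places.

¬t = 1 − 0.90 = 0.10
¬s = 1 − 0.73 = 0.27
¬t ∨ ¬s = max(a, b) on (0.10, 0.27) = 0.27
t ∨ (¬t ∨ ¬s) = max(a, b) on (0.90, 0.27) = 0.90
q ∨ r = max(a, b) on (0.83, 0.19) = 0.83
(q ∨ r) ∧ q = min(a, b) on (0.83, 0.83) = 0.83
(t ∨ (¬t ∨ ¬s)) ∧ ((q ∨ r) ∧ q) = min(a, b) on (0.90, 0.83) = 0.83

0.83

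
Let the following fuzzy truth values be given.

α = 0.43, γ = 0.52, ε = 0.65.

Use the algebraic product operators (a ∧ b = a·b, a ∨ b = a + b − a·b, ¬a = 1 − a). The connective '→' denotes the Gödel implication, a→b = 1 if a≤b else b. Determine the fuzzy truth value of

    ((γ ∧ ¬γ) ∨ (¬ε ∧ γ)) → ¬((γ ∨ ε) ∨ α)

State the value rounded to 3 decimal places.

¬γ = 1 − 0.5200 = 0.4800
γ ∧ ¬γ = a·b on (0.5200, 0.4800) = 0.2496
¬ε = 1 − 0.6500 = 0.3500
¬ε ∧ γ = a·b on (0.3500, 0.5200) = 0.1820
(γ ∧ ¬γ) ∨ (¬ε ∧ γ) = a + b − a·b on (0.2496, 0.1820) = 0.3862
γ ∨ ε = a + b − a·b on (0.5200, 0.6500) = 0.8320
(γ ∨ ε) ∨ α = a + b − a·b on (0.8320, 0.4300) = 0.9042
¬((γ ∨ ε) ∨ α) = 1 − 0.9042 = 0.0958
((γ ∧ ¬γ) ∨ (¬ε ∧ γ)) → ¬((γ ∨ ε) ∨ α)  [Gödel: 1 if a≤b else b] with a=0.3862, b=0.0958 → 0.0958

0.096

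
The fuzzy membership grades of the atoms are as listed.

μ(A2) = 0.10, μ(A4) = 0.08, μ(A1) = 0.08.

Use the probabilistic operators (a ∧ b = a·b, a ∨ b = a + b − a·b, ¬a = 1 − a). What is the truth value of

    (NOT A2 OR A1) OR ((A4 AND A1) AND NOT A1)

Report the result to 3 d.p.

NOT A2 = 1 − 0.1000 = 0.9000
NOT A2 OR A1 = a + b − a·b on (0.9000, 0.0800) = 0.9080
A4 AND A1 = a·b on (0.0800, 0.0800) = 0.0064
NOT A1 = 1 − 0.0800 = 0.9200
(A4 AND A1) AND NOT A1 = a·b on (0.0064, 0.9200) = 0.0059
(NOT A2 OR A1) OR ((A4 AND A1) AND NOT A1) = a + b − a·b on (0.9080, 0.0059) = 0.9085

0.909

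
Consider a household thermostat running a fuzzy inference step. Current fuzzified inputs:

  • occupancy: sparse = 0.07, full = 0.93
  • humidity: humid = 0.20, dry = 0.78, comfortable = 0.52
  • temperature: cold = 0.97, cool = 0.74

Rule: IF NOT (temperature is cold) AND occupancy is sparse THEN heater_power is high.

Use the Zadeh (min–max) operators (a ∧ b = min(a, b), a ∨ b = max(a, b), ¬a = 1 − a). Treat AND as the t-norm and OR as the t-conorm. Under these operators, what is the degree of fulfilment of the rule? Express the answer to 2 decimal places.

firing strength: ¬cold=1−0.97=0.03, sparse=0.07; AND[min(a, b)] → w = 0.03

0.03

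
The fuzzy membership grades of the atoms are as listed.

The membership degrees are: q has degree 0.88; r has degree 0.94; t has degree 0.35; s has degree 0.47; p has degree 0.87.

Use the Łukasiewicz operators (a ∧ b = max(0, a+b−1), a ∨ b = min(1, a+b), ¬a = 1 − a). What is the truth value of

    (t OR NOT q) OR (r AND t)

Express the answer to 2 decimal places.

NOT q = 1 − 0.88 = 0.12
t OR NOT q = min(1, a+b) on (0.35, 0.12) = 0.47
r AND t = max(0, a+b−1) on (0.94, 0.35) = 0.29
(t OR NOT q) OR (r AND t) = min(1, a+b) on (0.47, 0.29) = 0.76

0.76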